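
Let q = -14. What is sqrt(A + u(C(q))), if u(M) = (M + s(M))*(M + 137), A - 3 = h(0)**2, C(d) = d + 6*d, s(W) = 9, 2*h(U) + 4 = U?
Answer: 2*I*sqrt(866) ≈ 58.856*I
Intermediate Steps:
h(U) = -2 + U/2
C(d) = 7*d
A = 7 (A = 3 + (-2 + (1/2)*0)**2 = 3 + (-2 + 0)**2 = 3 + (-2)**2 = 3 + 4 = 7)
u(M) = (9 + M)*(137 + M) (u(M) = (M + 9)*(M + 137) = (9 + M)*(137 + M))
sqrt(A + u(C(q))) = sqrt(7 + (1233 + (7*(-14))**2 + 146*(7*(-14)))) = sqrt(7 + (1233 + (-98)**2 + 146*(-98))) = sqrt(7 + (1233 + 9604 - 14308)) = sqrt(7 - 3471) = sqrt(-3464) = 2*I*sqrt(866)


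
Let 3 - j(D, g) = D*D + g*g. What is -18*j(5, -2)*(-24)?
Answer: -11232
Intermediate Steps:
j(D, g) = 3 - D² - g² (j(D, g) = 3 - (D*D + g*g) = 3 - (D² + g²) = 3 + (-D² - g²) = 3 - D² - g²)
-18*j(5, -2)*(-24) = -18*(3 - 1*5² - 1*(-2)²)*(-24) = -18*(3 - 1*25 - 1*4)*(-24) = -18*(3 - 25 - 4)*(-24) = -18*(-26)*(-24) = 468*(-24) = -11232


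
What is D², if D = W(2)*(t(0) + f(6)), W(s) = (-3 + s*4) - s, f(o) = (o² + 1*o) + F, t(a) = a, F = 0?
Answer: 15876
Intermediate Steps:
f(o) = o + o² (f(o) = (o² + 1*o) + 0 = (o² + o) + 0 = (o + o²) + 0 = o + o²)
W(s) = -3 + 3*s (W(s) = (-3 + 4*s) - s = -3 + 3*s)
D = 126 (D = (-3 + 3*2)*(0 + 6*(1 + 6)) = (-3 + 6)*(0 + 6*7) = 3*(0 + 42) = 3*42 = 126)
D² = 126² = 15876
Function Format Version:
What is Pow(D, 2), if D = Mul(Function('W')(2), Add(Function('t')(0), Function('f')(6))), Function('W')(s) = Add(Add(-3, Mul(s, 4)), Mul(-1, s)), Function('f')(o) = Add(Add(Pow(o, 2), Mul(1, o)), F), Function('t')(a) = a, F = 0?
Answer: 15876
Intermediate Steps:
Function('f')(o) = Add(o, Pow(o, 2)) (Function('f')(o) = Add(Add(Pow(o, 2), Mul(1, o)), 0) = Add(Add(Pow(o, 2), o), 0) = Add(Add(o, Pow(o, 2)), 0) = Add(o, Pow(o, 2)))
Function('W')(s) = Add(-3, Mul(3, s)) (Function('W')(s) = Add(Add(-3, Mul(4, s)), Mul(-1, s)) = Add(-3, Mul(3, s)))
D = 126 (D = Mul(Add(-3, Mul(3, 2)), Add(0, Mul(6, Add(1, 6)))) = Mul(Add(-3, 6), Add(0, Mul(6, 7))) = Mul(3, Add(0, 42)) = Mul(3, 42) = 126)
Pow(D, 2) = Pow(126, 2) = 15876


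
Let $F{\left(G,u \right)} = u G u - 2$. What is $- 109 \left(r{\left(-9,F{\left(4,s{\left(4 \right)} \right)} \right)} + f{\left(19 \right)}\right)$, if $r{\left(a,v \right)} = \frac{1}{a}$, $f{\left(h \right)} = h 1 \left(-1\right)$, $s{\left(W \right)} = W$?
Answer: $\frac{18748}{9} \approx 2083.1$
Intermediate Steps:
$f{\left(h \right)} = - h$ ($f{\left(h \right)} = h \left(-1\right) = - h$)
$F{\left(G,u \right)} = -2 + G u^{2}$ ($F{\left(G,u \right)} = G u u - 2 = G u^{2} - 2 = -2 + G u^{2}$)
$- 109 \left(r{\left(-9,F{\left(4,s{\left(4 \right)} \right)} \right)} + f{\left(19 \right)}\right) = - 109 \left(\frac{1}{-9} - 19\right) = - 109 \left(- \frac{1}{9} - 19\right) = \left(-109\right) \left(- \frac{172}{9}\right) = \frac{18748}{9}$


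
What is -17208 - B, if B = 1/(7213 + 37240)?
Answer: -764947225/44453 ≈ -17208.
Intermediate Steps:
B = 1/44453 ≈ 2.2496e-5
-17208 - B = -17208 - 1*1/44453 = -17208 - 1/44453 = -764947225/44453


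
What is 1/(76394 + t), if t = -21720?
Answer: 1/54674 ≈ 1.8290e-5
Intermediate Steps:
1/(76394 + t) = 1/(76394 - 21720) = 1/54674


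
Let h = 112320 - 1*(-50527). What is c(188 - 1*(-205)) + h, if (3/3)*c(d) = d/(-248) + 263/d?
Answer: 15871630783/97464 ≈ 1.6285e+5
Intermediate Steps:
c(d) = 263/d - d/248 (c(d) = d/(-248) + 263/d = d*(-1/248) + 263/d = -d/248 + 263/d = 263/d - d/248)
h = 162847 (h = 112320 + 50527 = 162847)
c(188 - 1*(-205)) + h = (263/(188 - 1*(-205)) - (188 - 1*(-205))/248) + 162847 = (263/(188 + 205) - (188 + 205)/248) + 162847 = (263/393 - 1/248*393) + 162847 = (263*(1/393) - 393/248) + 162847 = (263/393 - 393/248) + 162847 = -89225/97464 + 162847 = 15871630783/97464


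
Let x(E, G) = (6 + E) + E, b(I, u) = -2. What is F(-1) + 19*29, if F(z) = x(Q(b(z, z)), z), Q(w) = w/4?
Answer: 556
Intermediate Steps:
Q(w) = w/4 (Q(w) = w*(¼) = w/4)
x(E, G) = 6 + 2*E
F(z) = 5 (F(z) = 6 + 2*((¼)*(-2)) = 6 + 2*(-½) = 6 - 1 = 5)
F(-1) + 19*29 = 5 + 19*29 = 5 + 551 = 556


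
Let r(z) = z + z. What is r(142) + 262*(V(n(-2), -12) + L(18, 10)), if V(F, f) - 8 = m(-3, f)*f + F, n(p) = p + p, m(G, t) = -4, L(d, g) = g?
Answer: 16528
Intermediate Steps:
r(z) = 2*z
n(p) = 2*p
V(F, f) = 8 + F - 4*f (V(F, f) = 8 + (-4*f + F) = 8 + (F - 4*f) = 8 + F - 4*f)
r(142) + 262*(V(n(-2), -12) + L(18, 10)) = 2*142 + 262*((8 + 2*(-2) - 4*(-12)) + 10) = 284 + 262*((8 - 4 + 48) + 10) = 284 + 262*(52 + 10) = 284 + 262*62 = 284 + 16244 = 16528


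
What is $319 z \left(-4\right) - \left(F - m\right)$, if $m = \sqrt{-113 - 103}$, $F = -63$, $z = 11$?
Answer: $-13973 + 6 i \sqrt{6} \approx -13973.0 + 14.697 i$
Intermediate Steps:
$m = 6 i \sqrt{6}$ ($m = \sqrt{-216} = 6 i \sqrt{6} \approx 14.697 i$)
$319 z \left(-4\right) - \left(F - m\right) = 319 \cdot 11 \left(-4\right) + \left(6 i \sqrt{6} - -63\right) = 319 \left(-44\right) + \left(6 i \sqrt{6} + 63\right) = -14036 + \left(63 + 6 i \sqrt{6}\right) = -13973 + 6 i \sqrt{6}$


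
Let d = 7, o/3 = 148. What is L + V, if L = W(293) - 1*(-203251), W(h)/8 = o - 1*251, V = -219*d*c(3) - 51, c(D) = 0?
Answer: 204744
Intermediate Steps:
o = 444 (o = 3*148 = 444)
V = -51 (V = -1533*0 - 51 = -219*0 - 51 = 0 - 51 = -51)
W(h) = 1544 (W(h) = 8*(444 - 1*251) = 8*(444 - 251) = 8*193 = 1544)
L = 204795 (L = 1544 - 1*(-203251) = 1544 + 203251 = 204795)
L + V = 204795 - 51 = 204744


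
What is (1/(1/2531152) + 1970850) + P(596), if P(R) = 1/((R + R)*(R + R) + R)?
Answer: 6399415762921/1421460 ≈ 4.5020e+6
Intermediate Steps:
P(R) = 1/(R + 4*R²) (P(R) = 1/((2*R)*(2*R) + R) = 1/(4*R² + R) = 1/(R + 4*R²))
(1/(1/2531152) + 1970850) + P(596) = (1/(1/2531152) + 1970850) + 1/(596*(1 + 4*596)) = (1/(1/2531152) + 1970850) + 1/(596*(1 + 2384)) = (2531152 + 1970850) + (1/596)/2385 = 4502002 + (1/596)*(1/2385) = 4502002 + 1/1421460 = 6399415762921/1421460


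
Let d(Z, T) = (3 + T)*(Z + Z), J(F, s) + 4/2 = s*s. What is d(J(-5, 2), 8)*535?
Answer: 23540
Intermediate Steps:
J(F, s) = -2 + s² (J(F, s) = -2 + s*s = -2 + s²)
d(Z, T) = 2*Z*(3 + T) (d(Z, T) = (3 + T)*(2*Z) = 2*Z*(3 + T))
d(J(-5, 2), 8)*535 = (2*(-2 + 2²)*(3 + 8))*535 = (2*(-2 + 4)*11)*535 = (2*2*11)*535 = 44*535 = 23540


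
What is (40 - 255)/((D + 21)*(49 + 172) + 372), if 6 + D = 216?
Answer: -215/51423 ≈ -0.0041810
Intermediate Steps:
D = 210 (D = -6 + 216 = 210)
(40 - 255)/((D + 21)*(49 + 172) + 372) = (40 - 255)/((210 + 21)*(49 + 172) + 372) = -215/(231*221 + 372) = -215/(51051 + 372) = -215/51423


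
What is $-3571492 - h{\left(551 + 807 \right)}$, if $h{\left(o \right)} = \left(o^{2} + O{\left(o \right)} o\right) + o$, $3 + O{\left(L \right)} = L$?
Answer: $-7257104$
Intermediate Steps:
$O{\left(L \right)} = -3 + L$
$h{\left(o \right)} = o + o^{2} + o \left(-3 + o\right)$ ($h{\left(o \right)} = \left(o^{2} + \left(-3 + o\right) o\right) + o = \left(o^{2} + o \left(-3 + o\right)\right) + o = o + o^{2} + o \left(-3 + o\right)$)
$-3571492 - h{\left(551 + 807 \right)} = -3571492 - 2 \left(551 + 807\right) \left(-1 + \left(551 + 807\right)\right) = -3571492 - 2 \cdot 1358 \left(-1 + 1358\right) = -3571492 - 2 \cdot 1358 \cdot 1357 = -3571492 - 3685612 = -7257104$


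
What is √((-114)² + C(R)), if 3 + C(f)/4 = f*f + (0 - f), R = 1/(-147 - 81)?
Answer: √168740293/114 ≈ 113.95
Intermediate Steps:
R = -1/228 (R = 1/(-228) = -1/228 ≈ -0.0043860)
C(f) = -12 - 4*f + 4*f² (C(f) = -12 + 4*(f*f + (0 - f)) = -12 + 4*(f² - f) = -12 + (-4*f + 4*f²) = -12 - 4*f + 4*f²)
√((-114)² + C(R)) = √((-114)² + (-12 - 4*(-1/228) + 4*(-1/228)²)) = √(12996 + (-12 + 1/57 + 4*(1/51984))) = √(12996 + (-12 + 1/57 + 1/12996)) = √(12996 - 155723/12996) = √(168740293/12996) = √168740293/114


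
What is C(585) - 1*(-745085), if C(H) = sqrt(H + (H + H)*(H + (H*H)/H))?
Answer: 745085 + 3*sqrt(152165) ≈ 7.4626e+5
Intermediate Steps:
C(H) = sqrt(H + 4*H**2) (C(H) = sqrt(H + (2*H)*(H + H**2/H)) = sqrt(H + (2*H)*(H + H)) = sqrt(H + (2*H)*(2*H)) = sqrt(H + 4*H**2))
C(585) - 1*(-745085) = sqrt(585*(1 + 4*585)) - 1*(-745085) = sqrt(585*(1 + 2340)) + 745085 = sqrt(585*2341) + 745085 = sqrt(1369485) + 745085 = 3*sqrt(152165) + 745085 = 745085 + 3*sqrt(152165)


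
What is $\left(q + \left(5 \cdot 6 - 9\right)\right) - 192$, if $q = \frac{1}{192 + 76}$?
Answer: $- \frac{45827}{268} \approx -171.0$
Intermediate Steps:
$q = \frac{1}{268} \approx 0.0037313$
$\left(q + \left(5 \cdot 6 - 9\right)\right) - 192 = \left(\frac{1}{268} + \left(5 \cdot 6 - 9\right)\right) - 192 = \left(\frac{1}{268} + \left(30 - 9\right)\right) - 192 = \left(\frac{1}{268} + 21\right) - 192 = \frac{5629}{268} - 192 = - \frac{45827}{268}$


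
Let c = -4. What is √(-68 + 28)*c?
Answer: -8*I*√10 ≈ -25.298*I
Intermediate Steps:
√(-68 + 28)*c = √(-68 + 28)*(-4) = √(-40)*(-4) = (2*I*√10)*(-4) = -8*I*√10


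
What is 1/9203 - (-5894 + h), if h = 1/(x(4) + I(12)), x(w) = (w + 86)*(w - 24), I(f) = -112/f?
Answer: 294428225333/49953884 ≈ 5894.0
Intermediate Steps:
x(w) = (-24 + w)*(86 + w) (x(w) = (86 + w)*(-24 + w) = (-24 + w)*(86 + w))
h = -3/5428 (h = 1/((-2064 + 4² + 62*4) - 112/12) = 1/((-2064 + 16 + 248) - 112*1/12) = 1/(-1800 - 28/3) = 1/(-5428/3) = -3/5428 ≈ -0.00055269)
1/9203 - (-5894 + h) = 1/9203 - (-5894 - 3/5428) = 1/9203 - 1*(-31992635/5428) = 1/9203 + 31992635/5428 = 294428225333/49953884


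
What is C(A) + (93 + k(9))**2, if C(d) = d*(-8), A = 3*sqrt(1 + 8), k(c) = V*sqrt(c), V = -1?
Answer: 8028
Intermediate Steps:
k(c) = -sqrt(c)
A = 9 (A = 3*sqrt(9) = 3*3 = 9)
C(d) = -8*d
C(A) + (93 + k(9))**2 = -8*9 + (93 - sqrt(9))**2 = -72 + (93 - 1*3)**2 = -72 + (93 - 3)**2 = -72 + 90**2 = -72 + 8100 = 8028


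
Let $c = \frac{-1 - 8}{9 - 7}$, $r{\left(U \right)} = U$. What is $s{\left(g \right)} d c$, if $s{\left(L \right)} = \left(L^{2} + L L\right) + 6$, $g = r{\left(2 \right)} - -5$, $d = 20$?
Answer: $-9360$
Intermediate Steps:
$g = 7$ ($g = 2 - -5 = 2 + 5 = 7$)
$s{\left(L \right)} = 6 + 2 L^{2}$ ($s{\left(L \right)} = \left(L^{2} + L^{2}\right) + 6 = 2 L^{2} + 6 = 6 + 2 L^{2}$)
$c = - \frac{9}{2} \approx -4.5$
$s{\left(g \right)} d c = \left(6 + 2 \cdot 7^{2}\right) 20 \left(- \frac{9}{2}\right) = \left(6 + 2 \cdot 49\right) 20 \left(- \frac{9}{2}\right) = \left(6 + 98\right) 20 \left(- \frac{9}{2}\right) = 104 \cdot 20 \left(- \frac{9}{2}\right) = 2080 \left(- \frac{9}{2}\right) = -9360$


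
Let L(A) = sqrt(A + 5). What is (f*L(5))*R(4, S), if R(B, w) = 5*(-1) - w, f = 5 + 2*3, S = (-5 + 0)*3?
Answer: 110*sqrt(10) ≈ 347.85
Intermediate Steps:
S = -15 (S = -5*3 = -15)
f = 11 (f = 5 + 6 = 11)
R(B, w) = -5 - w
L(A) = sqrt(5 + A)
(f*L(5))*R(4, S) = (11*sqrt(5 + 5))*(-5 - 1*(-15)) = (11*sqrt(10))*(-5 + 15) = (11*sqrt(10))*10 = 110*sqrt(10)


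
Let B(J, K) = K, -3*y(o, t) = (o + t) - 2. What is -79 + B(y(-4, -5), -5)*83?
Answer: -494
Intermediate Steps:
y(o, t) = ⅔ - o/3 - t/3 (y(o, t) = -((o + t) - 2)/3 = -(-2 + o + t)/3 = ⅔ - o/3 - t/3)
-79 + B(y(-4, -5), -5)*83 = -79 - 5*83 = -79 - 415 = -494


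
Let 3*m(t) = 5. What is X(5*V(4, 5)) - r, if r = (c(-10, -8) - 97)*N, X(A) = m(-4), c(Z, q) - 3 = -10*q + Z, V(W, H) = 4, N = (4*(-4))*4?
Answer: -4603/3 ≈ -1534.3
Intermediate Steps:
N = -64 (N = -16*4 = -64)
c(Z, q) = 3 + Z - 10*q (c(Z, q) = 3 + (-10*q + Z) = 3 + (Z - 10*q) = 3 + Z - 10*q)
m(t) = 5/3 (m(t) = (1/3)*5 = 5/3)
X(A) = 5/3
r = 1536 (r = ((3 - 10 - 10*(-8)) - 97)*(-64) = ((3 - 10 + 80) - 97)*(-64) = (73 - 97)*(-64) = -24*(-64) = 1536)
X(5*V(4, 5)) - r = 5/3 - 1*1536 = 5/3 - 1536 = -4603/3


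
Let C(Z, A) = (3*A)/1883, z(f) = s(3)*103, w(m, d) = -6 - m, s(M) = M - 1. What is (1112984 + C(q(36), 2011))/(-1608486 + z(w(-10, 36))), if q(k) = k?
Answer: -419150981/605678248 ≈ -0.69204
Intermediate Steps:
s(M) = -1 + M
z(f) = 206 (z(f) = (-1 + 3)*103 = 2*103 = 206)
C(Z, A) = 3*A/1883 (C(Z, A) = (3*A)*(1/1883) = 3*A/1883)
(1112984 + C(q(36), 2011))/(-1608486 + z(w(-10, 36))) = (1112984 + (3/1883)*2011)/(-1608486 + 206) = (1112984 + 6033/1883)/(-1608280) = (2095754905/1883)*(-1/1608280) = -419150981/605678248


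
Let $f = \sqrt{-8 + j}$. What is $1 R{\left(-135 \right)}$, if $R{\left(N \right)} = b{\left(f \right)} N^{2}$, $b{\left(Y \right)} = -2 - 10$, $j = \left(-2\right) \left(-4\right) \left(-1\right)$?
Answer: $-218700$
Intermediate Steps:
$j = -8$ ($j = 8 \left(-1\right) = -8$)
$f = 4 i$ ($f = \sqrt{-8 - 8} = \sqrt{-16} = 4 i \approx 4.0 i$)
$b{\left(Y \right)} = -12$ ($b{\left(Y \right)} = -2 - 10 = -12$)
$R{\left(N \right)} = - 12 N^{2}$
$1 R{\left(-135 \right)} = 1 \left(- 12 \left(-135\right)^{2}\right) = 1 \left(\left(-12\right) 18225\right) = 1 \left(-218700\right) = -218700$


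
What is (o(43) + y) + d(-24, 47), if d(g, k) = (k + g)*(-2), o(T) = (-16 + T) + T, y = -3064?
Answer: -3040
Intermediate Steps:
o(T) = -16 + 2*T
d(g, k) = -2*g - 2*k (d(g, k) = (g + k)*(-2) = -2*g - 2*k)
(o(43) + y) + d(-24, 47) = ((-16 + 2*43) - 3064) + (-2*(-24) - 2*47) = ((-16 + 86) - 3064) + (48 - 94) = (70 - 3064) - 46 = -2994 - 46 = -3040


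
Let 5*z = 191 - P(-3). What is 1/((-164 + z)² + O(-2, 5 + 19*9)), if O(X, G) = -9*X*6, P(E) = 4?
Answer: 25/403389 ≈ 6.1975e-5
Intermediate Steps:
O(X, G) = -54*X
z = 187/5 (z = (191 - 1*4)/5 = (191 - 4)/5 = (⅕)*187 = 187/5 ≈ 37.400)
1/((-164 + z)² + O(-2, 5 + 19*9)) = 1/((-164 + 187/5)² - 54*(-2)) = 1/((-633/5)² + 108) = 1/(400689/25 + 108) = 1/(403389/25) = 25/403389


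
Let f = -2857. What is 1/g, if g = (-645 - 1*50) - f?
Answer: 1/2162 ≈ 0.00046253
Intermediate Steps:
g = 2162 (g = (-645 - 1*50) - 1*(-2857) = (-645 - 50) + 2857 = -695 + 2857 = 2162)
1/g = 1/2162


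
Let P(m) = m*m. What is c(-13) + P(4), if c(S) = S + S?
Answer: -10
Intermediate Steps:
c(S) = 2*S
P(m) = m**2
c(-13) + P(4) = 2*(-13) + 4**2 = -26 + 16 = -10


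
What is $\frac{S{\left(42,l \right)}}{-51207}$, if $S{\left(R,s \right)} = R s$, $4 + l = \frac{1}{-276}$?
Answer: $\frac{595}{181194} \approx 0.0032838$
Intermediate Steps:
$l = - \frac{1105}{276}$ ($l = -4 + \frac{1}{-276} = -4 - \frac{1}{276} = - \frac{1105}{276} \approx -4.0036$)
$\frac{S{\left(42,l \right)}}{-51207} = \frac{42 \left(- \frac{1105}{276}\right)}{-51207} = \left(- \frac{7735}{46}\right) \left(- \frac{1}{51207}\right) = \frac{595}{181194}$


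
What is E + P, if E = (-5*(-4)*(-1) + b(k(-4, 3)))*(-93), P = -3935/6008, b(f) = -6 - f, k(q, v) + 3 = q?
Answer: 10612201/6008 ≈ 1766.3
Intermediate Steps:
k(q, v) = -3 + q
P = -3935/6008 (P = -3935*1/6008 = -3935/6008 ≈ -0.65496)
E = 1767 (E = (-5*(-4)*(-1) + (-6 - (-3 - 4)))*(-93) = (20*(-1) + (-6 - 1*(-7)))*(-93) = (-20 + (-6 + 7))*(-93) = (-20 + 1)*(-93) = -19*(-93) = 1767)
E + P = 1767 - 3935/6008 = 10612201/6008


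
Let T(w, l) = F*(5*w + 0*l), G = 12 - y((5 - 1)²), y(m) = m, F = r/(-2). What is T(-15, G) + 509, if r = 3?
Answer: 1243/2 ≈ 621.50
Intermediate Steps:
F = -3/2 (F = 3/(-2) = 3*(-½) = -3/2 ≈ -1.5000)
G = -4 (G = 12 - (5 - 1)² = 12 - 1*4² = 12 - 1*16 = 12 - 16 = -4)
T(w, l) = -15*w/2 (T(w, l) = -3*(5*w + 0*l)/2 = -3*(5*w + 0)/2 = -15*w/2)
T(-15, G) + 509 = -15/2*(-15) + 509 = 225/2 + 509 = 1243/2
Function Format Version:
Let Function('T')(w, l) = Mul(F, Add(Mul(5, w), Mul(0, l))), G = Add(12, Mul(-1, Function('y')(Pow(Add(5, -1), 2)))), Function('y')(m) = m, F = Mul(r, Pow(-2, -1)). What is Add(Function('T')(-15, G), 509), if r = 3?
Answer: Rational(1243, 2) ≈ 621.50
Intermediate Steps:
F = Rational(-3, 2) (F = Mul(3, Pow(-2, -1)) = Mul(3, Rational(-1, 2)) = Rational(-3, 2) ≈ -1.5000)
G = -4 (G = Add(12, Mul(-1, Pow(Add(5, -1), 2))) = Add(12, Mul(-1, Pow(4, 2))) = Add(12, Mul(-1, 16)) = Add(12, -16) = -4)
Function('T')(w, l) = Mul(Rational(-15, 2), w) (Function('T')(w, l) = Mul(Rational(-3, 2), Add(Mul(5, w), Mul(0, l))) = Mul(Rational(-3, 2), Add(Mul(5, w), 0)) = Mul(Rational(-3, 2), Mul(5, w)) = Mul(Rational(-15, 2), w))
Add(Function('T')(-15, G), 509) = Add(Mul(Rational(-15, 2), -15), 509) = Add(Rational(225, 2), 509) = Rational(1243, 2)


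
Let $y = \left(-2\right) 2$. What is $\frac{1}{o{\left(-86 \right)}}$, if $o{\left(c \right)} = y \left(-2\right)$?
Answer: $\frac{1}{8} \approx 0.125$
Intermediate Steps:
$y = -4$
$o{\left(c \right)} = 8$ ($o{\left(c \right)} = \left(-4\right) \left(-2\right) = 8$)
$\frac{1}{o{\left(-86 \right)}} = \frac{1}{8}$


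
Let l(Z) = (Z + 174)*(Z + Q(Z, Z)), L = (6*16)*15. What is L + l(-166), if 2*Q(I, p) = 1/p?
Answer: 9294/83 ≈ 111.98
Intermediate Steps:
Q(I, p) = 1/(2*p)
L = 1440 (L = 96*15 = 1440)
l(Z) = (174 + Z)*(Z + 1/(2*Z)) (l(Z) = (Z + 174)*(Z + 1/(2*Z)) = (174 + Z)*(Z + 1/(2*Z)))
L + l(-166) = 1440 + (1/2 + (-166)**2 + 87/(-166) + 174*(-166)) = 1440 + (1/2 + 27556 + 87*(-1/166) - 28884) = 1440 + (1/2 + 27556 - 87/166 - 28884) = 1440 - 110226/83 = 9294/83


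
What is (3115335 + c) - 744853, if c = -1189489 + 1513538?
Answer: 2694531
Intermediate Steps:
c = 324049
(3115335 + c) - 744853 = (3115335 + 324049) - 744853 = 3439384 - 744853 = 2694531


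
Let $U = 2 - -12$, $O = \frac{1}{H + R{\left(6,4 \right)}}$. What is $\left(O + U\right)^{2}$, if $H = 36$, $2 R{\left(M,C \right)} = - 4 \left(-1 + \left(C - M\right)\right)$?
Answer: $\frac{346921}{1764} \approx 196.67$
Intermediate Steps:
$R{\left(M,C \right)} = 2 - 2 C + 2 M$ ($R{\left(M,C \right)} = \frac{\left(-4\right) \left(-1 + \left(C - M\right)\right)}{2} = \frac{\left(-4\right) \left(-1 + C - M\right)}{2} = \frac{4 - 4 C + 4 M}{2} = 2 - 2 C + 2 M$)
$O = \frac{1}{42}$ ($O = \frac{1}{36 + \left(2 - 8 + 2 \cdot 6\right)} = \frac{1}{36 + \left(2 - 8 + 12\right)} = \frac{1}{36 + 6} = \frac{1}{42} \approx 0.02381$)
$U = 14$ ($U = 2 + 12 = 14$)
$\left(O + U\right)^{2} = \left(\frac{1}{42} + 14\right)^{2} = \left(\frac{589}{42}\right)^{2} = \frac{346921}{1764}$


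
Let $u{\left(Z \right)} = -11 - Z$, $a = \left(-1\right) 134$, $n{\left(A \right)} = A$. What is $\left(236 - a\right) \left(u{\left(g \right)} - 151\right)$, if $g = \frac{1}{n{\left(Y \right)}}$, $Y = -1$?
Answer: $-59570$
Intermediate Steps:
$a = -134$
$g = -1$ ($g = \frac{1}{-1} = -1$)
$\left(236 - a\right) \left(u{\left(g \right)} - 151\right) = \left(236 - -134\right) \left(\left(-11 - -1\right) - 151\right) = \left(236 + 134\right) \left(\left(-11 + 1\right) - 151\right) = 370 \left(-10 - 151\right) = 370 \left(-161\right) = -59570$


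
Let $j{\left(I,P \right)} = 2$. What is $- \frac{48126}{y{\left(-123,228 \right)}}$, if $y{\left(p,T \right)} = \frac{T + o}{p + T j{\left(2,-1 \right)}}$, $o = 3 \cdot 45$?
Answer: $- \frac{5341986}{121} \approx -44149.0$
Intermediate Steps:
$o = 135$
$y{\left(p,T \right)} = \frac{135 + T}{p + 2 T}$ ($y{\left(p,T \right)} = \frac{T + 135}{p + T 2} = \frac{135 + T}{p + 2 T}$)
$- \frac{48126}{y{\left(-123,228 \right)}} = - \frac{48126}{\frac{1}{-123 + 2 \cdot 228} \left(135 + 228\right)} = - \frac{48126}{\frac{1}{-123 + 456} \cdot 363} = - \frac{48126}{\frac{1}{333} \cdot 363} = - \frac{48126}{\frac{121}{111}} = \left(-48126\right) \frac{111}{121} = - \frac{5341986}{121}$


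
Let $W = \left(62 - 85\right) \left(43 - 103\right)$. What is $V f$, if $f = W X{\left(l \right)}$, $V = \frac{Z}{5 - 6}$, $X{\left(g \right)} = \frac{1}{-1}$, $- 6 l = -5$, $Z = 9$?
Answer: $12420$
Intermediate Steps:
$l = \frac{5}{6}$ ($l = \left(- \frac{1}{6}\right) \left(-5\right) = \frac{5}{6} \approx 0.83333$)
$W = 1380$ ($W = \left(-23\right) \left(-60\right) = 1380$)
$X{\left(g \right)} = -1$
$V = -9$ ($V = \frac{9}{5 - 6} = \frac{9}{-1} = 9 \left(-1\right) = -9$)
$f = -1380$ ($f = 1380 \left(-1\right) = -1380$)
$V f = \left(-9\right) \left(-1380\right) = 12420$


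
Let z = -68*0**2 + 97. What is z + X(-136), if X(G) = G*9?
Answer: -1127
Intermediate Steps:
z = 97 (z = -68*0 + 97 = 0 + 97 = 97)
X(G) = 9*G
z + X(-136) = 97 + 9*(-136) = 97 - 1224 = -1127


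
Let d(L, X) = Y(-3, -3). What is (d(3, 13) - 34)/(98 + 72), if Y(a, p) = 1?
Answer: -33/170 ≈ -0.19412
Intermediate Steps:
d(L, X) = 1
(d(3, 13) - 34)/(98 + 72) = (1 - 34)/(98 + 72) = -33/170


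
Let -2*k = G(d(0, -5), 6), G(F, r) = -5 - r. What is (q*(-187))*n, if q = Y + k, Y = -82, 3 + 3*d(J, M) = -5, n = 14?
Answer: 200277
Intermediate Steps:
d(J, M) = -8/3 (d(J, M) = -1 + (⅓)*(-5) = -1 - 5/3 = -8/3)
k = 11/2 (k = -(-5 - 1*6)/2 = -(-5 - 6)/2 = -½*(-11) = 11/2 ≈ 5.5000)
q = -153/2 (q = -82 + 11/2 = -153/2 ≈ -76.500)
(q*(-187))*n = -153/2*(-187)*14 = (28611/2)*14 = 200277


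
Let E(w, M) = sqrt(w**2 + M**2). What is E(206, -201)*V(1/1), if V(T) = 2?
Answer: 2*sqrt(82837) ≈ 575.63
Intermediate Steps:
E(w, M) = sqrt(M**2 + w**2)
E(206, -201)*V(1/1) = sqrt((-201)**2 + 206**2)*2 = sqrt(40401 + 42436)*2 = sqrt(82837)*2 = 2*sqrt(82837)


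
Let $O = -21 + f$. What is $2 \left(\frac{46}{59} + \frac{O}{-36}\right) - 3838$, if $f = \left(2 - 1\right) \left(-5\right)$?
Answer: $- \frac{2036383}{531} \approx -3835.0$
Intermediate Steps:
$f = -5$ ($f = 1 \left(-5\right) = -5$)
$O = -26$ ($O = -21 - 5 = -26$)
$2 \left(\frac{46}{59} + \frac{O}{-36}\right) - 3838 = 2 \left(\frac{46}{59} - \frac{26}{-36}\right) - 3838 = 2 \left(46 \cdot \frac{1}{59} - - \frac{13}{18}\right) - 3838 = 2 \left(\frac{46}{59} + \frac{13}{18}\right) - 3838 = 2 \cdot \frac{1595}{1062} - 3838 = \frac{1595}{531} - 3838 = - \frac{2036383}{531}$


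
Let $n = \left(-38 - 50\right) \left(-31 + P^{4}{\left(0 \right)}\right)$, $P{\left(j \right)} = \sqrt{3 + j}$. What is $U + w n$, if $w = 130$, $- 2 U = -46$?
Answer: $251703$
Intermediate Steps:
$U = 23$ ($U = \left(- \frac{1}{2}\right) \left(-46\right) = 23$)
$n = 1936$ ($n = \left(-38 - 50\right) \left(-31 + \left(\sqrt{3 + 0}\right)^{4}\right) = - 88 \left(-31 + \left(\sqrt{3}\right)^{4}\right) = - 88 \left(-31 + 9\right) = \left(-88\right) \left(-22\right) = 1936$)
$U + w n = 23 + 130 \cdot 1936 = 23 + 251680 = 251703$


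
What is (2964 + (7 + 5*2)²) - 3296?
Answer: -43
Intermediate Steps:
(2964 + (7 + 5*2)²) - 3296 = (2964 + (7 + 10)²) - 3296 = (2964 + 17²) - 3296 = (2964 + 289) - 3296 = 3253 - 3296 = -43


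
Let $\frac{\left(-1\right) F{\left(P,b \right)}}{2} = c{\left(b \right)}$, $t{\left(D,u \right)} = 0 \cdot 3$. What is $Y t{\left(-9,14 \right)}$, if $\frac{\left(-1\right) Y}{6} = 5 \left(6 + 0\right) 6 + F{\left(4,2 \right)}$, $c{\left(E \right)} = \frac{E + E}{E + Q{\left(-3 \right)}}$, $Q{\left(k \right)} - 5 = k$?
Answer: $0$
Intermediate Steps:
$Q{\left(k \right)} = 5 + k$
$t{\left(D,u \right)} = 0$
$c{\left(E \right)} = \frac{2 E}{2 + E}$ ($c{\left(E \right)} = \frac{E + E}{E + \left(5 - 3\right)} = \frac{2 E}{E + 2} = \frac{2 E}{2 + E}$)
$F{\left(P,b \right)} = - \frac{4 b}{2 + b}$ ($F{\left(P,b \right)} = - 2 \frac{2 b}{2 + b} = - \frac{4 b}{2 + b}$)
$Y = -1068$ ($Y = - 6 \left(5 \left(6 + 0\right) 6 - \frac{8}{2 + 2}\right) = - 6 \left(5 \cdot 6 \cdot 6 - \frac{8}{4}\right) = - 6 \left(30 \cdot 6 - 8 \cdot \frac{1}{4}\right) = - 6 \left(180 - 2\right) = \left(-6\right) 178 = -1068$)
$Y t{\left(-9,14 \right)} = \left(-1068\right) 0 = 0$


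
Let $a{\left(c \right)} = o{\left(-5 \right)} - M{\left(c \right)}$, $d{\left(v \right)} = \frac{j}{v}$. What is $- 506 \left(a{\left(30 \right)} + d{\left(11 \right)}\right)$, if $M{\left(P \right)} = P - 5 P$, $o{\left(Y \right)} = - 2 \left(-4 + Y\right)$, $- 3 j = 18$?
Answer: $-69552$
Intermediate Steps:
$j = -6$ ($j = \left(- \frac{1}{3}\right) 18 = -6$)
$o{\left(Y \right)} = 8 - 2 Y$
$d{\left(v \right)} = - \frac{6}{v}$
$M{\left(P \right)} = - 4 P$
$a{\left(c \right)} = 18 + 4 c$ ($a{\left(c \right)} = \left(8 - -10\right) - - 4 c = \left(8 + 10\right) + 4 c = 18 + 4 c$)
$- 506 \left(a{\left(30 \right)} + d{\left(11 \right)}\right) = - 506 \left(\left(18 + 4 \cdot 30\right) - \frac{6}{11}\right) = - 506 \left(\left(18 + 120\right) - \frac{6}{11}\right) = - 506 \left(138 - \frac{6}{11}\right) = \left(-506\right) \frac{1512}{11} = -69552$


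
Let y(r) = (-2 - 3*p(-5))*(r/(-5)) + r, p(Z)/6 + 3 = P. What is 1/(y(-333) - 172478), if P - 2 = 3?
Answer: -5/876709 ≈ -5.7031e-6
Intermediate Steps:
P = 5 (P = 2 + 3 = 5)
p(Z) = 12 (p(Z) = -18 + 6*5 = -18 + 30 = 12)
y(r) = 43*r/5 (y(r) = (-2 - 3*12)*(r/(-5)) + r = (-2 - 36)*(r*(-1/5)) + r = -(-38)*r/5 + r = 38*r/5 + r = 43*r/5)
1/(y(-333) - 172478) = 1/((43/5)*(-333) - 172478) = 1/(-14319/5 - 172478) = 1/(-876709/5) = -5/876709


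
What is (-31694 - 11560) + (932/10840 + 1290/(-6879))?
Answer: -268782284651/6214030 ≈ -43254.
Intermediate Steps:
(-31694 - 11560) + (932/10840 + 1290/(-6879)) = -43254 + (932*(1/10840) + 1290*(-1/6879)) = -43254 + (233/2710 - 430/2293) = -43254 - 631031/6214030 = -268782284651/6214030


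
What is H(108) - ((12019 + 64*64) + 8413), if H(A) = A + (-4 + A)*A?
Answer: -13188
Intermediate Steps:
H(A) = A + A*(-4 + A)
H(108) - ((12019 + 64*64) + 8413) = 108*(-3 + 108) - ((12019 + 64*64) + 8413) = 108*105 - ((12019 + 4096) + 8413) = 11340 - (16115 + 8413) = 11340 - 1*24528 = 11340 - 24528 = -13188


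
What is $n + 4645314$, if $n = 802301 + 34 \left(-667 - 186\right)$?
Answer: $5418613$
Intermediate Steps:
$n = 773299$ ($n = 802301 + 34 \left(-853\right) = 802301 - 29002 = 773299$)
$n + 4645314 = 773299 + 4645314 = 5418613$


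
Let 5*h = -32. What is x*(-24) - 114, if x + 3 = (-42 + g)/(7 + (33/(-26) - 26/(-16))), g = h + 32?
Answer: 14674/1275 ≈ 11.509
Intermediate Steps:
h = -32/5 (h = (1/5)*(-32) = -32/5 ≈ -6.4000)
g = 128/5 (g = -32/5 + 32 = 128/5 ≈ 25.600)
x = -20003/3825 (x = -3 + (-42 + 128/5)/(7 + (33/(-26) - 26/(-16))) = -3 - 82/(5*(7 + (33*(-1/26) - 26*(-1/16)))) = -3 - 82/(5*(7 + (-33/26 + 13/8))) = -3 - 82/(5*(7 + 37/104)) = -3 - 82/(5*765/104) = -3 - 82/5*104/765 = -3 - 8528/3825 = -20003/3825 ≈ -5.2295)
x*(-24) - 114 = -20003/3825*(-24) - 114 = 160024/1275 - 114 = 14674/1275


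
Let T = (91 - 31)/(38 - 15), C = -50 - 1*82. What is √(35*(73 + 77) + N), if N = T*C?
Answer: √2595090/23 ≈ 70.040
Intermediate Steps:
C = -132 (C = -50 - 82 = -132)
T = 60/23 ≈ 2.6087
N = -7920/23 (N = (60/23)*(-132) = -7920/23 ≈ -344.35)
√(35*(73 + 77) + N) = √(35*(73 + 77) - 7920/23) = √(35*150 - 7920/23) = √(5250 - 7920/23) = √(112830/23) = √2595090/23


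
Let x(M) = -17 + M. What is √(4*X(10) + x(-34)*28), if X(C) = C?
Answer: 2*I*√347 ≈ 37.256*I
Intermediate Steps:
√(4*X(10) + x(-34)*28) = √(4*10 + (-17 - 34)*28) = √(40 - 51*28) = √(40 - 1428) = √(-1388) = 2*I*√347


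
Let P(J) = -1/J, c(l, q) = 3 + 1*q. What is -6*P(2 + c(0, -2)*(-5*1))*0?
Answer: 0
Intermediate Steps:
c(l, q) = 3 + q
-6*P(2 + c(0, -2)*(-5*1))*0 = -(-6)/(2 + (3 - 2)*(-5*1))*0 = -(-6)/(2 + 1*(-5))*0 = -(-6)/(2 - 5)*0 = -(-6)/(-3)*0 = -(-6)*(-1)/3*0 = -6*⅓*0 = -2*0 = 0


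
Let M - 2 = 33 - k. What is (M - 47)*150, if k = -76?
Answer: 9600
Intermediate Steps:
M = 111 (M = 2 + (33 - 1*(-76)) = 2 + (33 + 76) = 2 + 109 = 111)
(M - 47)*150 = (111 - 47)*150 = 64*150 = 9600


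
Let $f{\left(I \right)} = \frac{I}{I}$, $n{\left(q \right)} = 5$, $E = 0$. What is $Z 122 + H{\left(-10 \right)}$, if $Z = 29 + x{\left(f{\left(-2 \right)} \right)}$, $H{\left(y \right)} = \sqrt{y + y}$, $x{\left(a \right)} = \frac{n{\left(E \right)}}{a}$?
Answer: $4148 + 2 i \sqrt{5} \approx 4148.0 + 4.4721 i$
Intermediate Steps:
$f{\left(I \right)} = 1$
$x{\left(a \right)} = \frac{5}{a}$
$H{\left(y \right)} = \sqrt{2} \sqrt{y}$ ($H{\left(y \right)} = \sqrt{2 y} = \sqrt{2} \sqrt{y}$)
$Z = 34$ ($Z = 29 + \frac{5}{1} = 29 + 5 \cdot 1 = 29 + 5 = 34$)
$Z 122 + H{\left(-10 \right)} = 34 \cdot 122 + \sqrt{2} \sqrt{-10} = 4148 + \sqrt{2} i \sqrt{10} = 4148 + 2 i \sqrt{5}$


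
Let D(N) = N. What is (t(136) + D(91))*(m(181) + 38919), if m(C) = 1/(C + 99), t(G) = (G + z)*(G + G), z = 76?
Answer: 125874954871/56 ≈ 2.2478e+9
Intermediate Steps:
t(G) = 2*G*(76 + G) (t(G) = (G + 76)*(G + G) = (76 + G)*(2*G) = 2*G*(76 + G))
m(C) = 1/(99 + C)
(t(136) + D(91))*(m(181) + 38919) = (2*136*(76 + 136) + 91)*(1/(99 + 181) + 38919) = (2*136*212 + 91)*(1/280 + 38919) = (57664 + 91)*(1/280 + 38919) = 57755*(10897321/280) = 125874954871/56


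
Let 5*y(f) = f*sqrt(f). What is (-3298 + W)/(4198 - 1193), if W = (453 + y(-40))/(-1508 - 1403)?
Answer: -9600931/8747555 + 16*I*sqrt(10)/8747555 ≈ -1.0976 + 5.7841e-6*I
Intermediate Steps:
y(f) = f**(3/2)/5 (y(f) = (f*sqrt(f))/5 = f**(3/2)/5)
W = -453/2911 + 16*I*sqrt(10)/2911 (W = (453 + (-40)**(3/2)/5)/(-1508 - 1403) = (453 + (-80*I*sqrt(10))/5)/(-2911) = (453 - 16*I*sqrt(10))*(-1/2911) = -453/2911 + 16*I*sqrt(10)/2911 ≈ -0.15562 + 0.017381*I)
(-3298 + W)/(4198 - 1193) = (-3298 + (-453/2911 + 16*I*sqrt(10)/2911))/(4198 - 1193) = (-9600931/2911 + 16*I*sqrt(10)/2911)/3005 = (-9600931/2911 + 16*I*sqrt(10)/2911)*(1/3005) = -9600931/8747555 + 16*I*sqrt(10)/8747555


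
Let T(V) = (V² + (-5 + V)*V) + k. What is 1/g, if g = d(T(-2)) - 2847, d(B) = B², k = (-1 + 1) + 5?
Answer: -1/2318 ≈ -0.00043141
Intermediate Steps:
k = 5 (k = 0 + 5 = 5)
T(V) = 5 + V² + V*(-5 + V) (T(V) = (V² + (-5 + V)*V) + 5 = (V² + V*(-5 + V)) + 5 = 5 + V² + V*(-5 + V))
g = -2318 (g = (5 - 5*(-2) + 2*(-2)²)² - 2847 = (5 + 10 + 2*4)² - 2847 = (5 + 10 + 8)² - 2847 = 23² - 2847 = 529 - 2847 = -2318)
1/g = 1/(-2318) = -1/2318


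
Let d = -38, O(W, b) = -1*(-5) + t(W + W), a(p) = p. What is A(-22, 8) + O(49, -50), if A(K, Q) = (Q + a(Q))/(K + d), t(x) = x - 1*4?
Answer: 1481/15 ≈ 98.733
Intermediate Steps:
t(x) = -4 + x (t(x) = x - 4 = -4 + x)
O(W, b) = 1 + 2*W (O(W, b) = -1*(-5) + (-4 + (W + W)) = 5 + (-4 + 2*W) = 1 + 2*W)
A(K, Q) = 2*Q/(-38 + K) (A(K, Q) = (Q + Q)/(K - 38) = (2*Q)/(-38 + K) = 2*Q/(-38 + K))
A(-22, 8) + O(49, -50) = 2*8/(-38 - 22) + (1 + 2*49) = 2*8/(-60) + (1 + 98) = 2*8*(-1/60) + 99 = -4/15 + 99 = 1481/15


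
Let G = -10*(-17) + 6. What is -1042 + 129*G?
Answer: 21662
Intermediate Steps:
G = 176 (G = 170 + 6 = 176)
-1042 + 129*G = -1042 + 129*176 = -1042 + 22704 = 21662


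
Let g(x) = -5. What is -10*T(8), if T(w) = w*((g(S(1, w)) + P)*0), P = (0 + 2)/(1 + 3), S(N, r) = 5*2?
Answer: 0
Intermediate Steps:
S(N, r) = 10
P = 1/2 (P = 2/4 = 2*(1/4) = 1/2 ≈ 0.50000)
T(w) = 0 (T(w) = w*((-5 + 1/2)*0) = w*(-9/2*0) = w*0 = 0)
-10*T(8) = -10*0 = 0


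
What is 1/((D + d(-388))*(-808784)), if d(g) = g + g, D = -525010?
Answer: 1/425247304224 ≈ 2.3516e-12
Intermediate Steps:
d(g) = 2*g
1/((D + d(-388))*(-808784)) = 1/((-525010 + 2*(-388))*(-808784)) = -1/808784/(-525010 - 776) = -1/808784/(-525786) = -1/525786*(-1/808784) = 1/425247304224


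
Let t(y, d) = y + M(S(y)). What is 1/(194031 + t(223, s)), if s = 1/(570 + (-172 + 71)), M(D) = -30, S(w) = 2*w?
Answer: 1/194224 ≈ 5.1487e-6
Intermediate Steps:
s = 1/469 (s = 1/(570 - 101) = 1/469 ≈ 0.0021322)
t(y, d) = -30 + y (t(y, d) = y - 30 = -30 + y)
1/(194031 + t(223, s)) = 1/(194031 + (-30 + 223)) = 1/(194031 + 193) = 1/194224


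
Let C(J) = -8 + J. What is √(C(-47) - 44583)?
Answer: I*√44638 ≈ 211.28*I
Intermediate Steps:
√(C(-47) - 44583) = √((-8 - 47) - 44583) = √(-55 - 44583) = √(-44638) = I*√44638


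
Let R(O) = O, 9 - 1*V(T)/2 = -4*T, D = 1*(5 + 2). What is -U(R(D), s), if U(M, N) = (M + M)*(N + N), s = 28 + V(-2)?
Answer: -840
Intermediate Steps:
D = 7 (D = 1*7 = 7)
V(T) = 18 + 8*T (V(T) = 18 - (-8)*T = 18 + 8*T)
s = 30 (s = 28 + (18 + 8*(-2)) = 28 + (18 - 16) = 28 + 2 = 30)
U(M, N) = 4*M*N (U(M, N) = (2*M)*(2*N) = 4*M*N)
-U(R(D), s) = -4*7*30 = -1*840 = -840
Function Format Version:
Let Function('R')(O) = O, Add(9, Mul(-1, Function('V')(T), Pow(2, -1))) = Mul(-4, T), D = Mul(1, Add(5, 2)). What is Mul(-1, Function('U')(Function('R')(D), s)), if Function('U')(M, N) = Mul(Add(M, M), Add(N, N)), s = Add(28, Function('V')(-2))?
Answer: -840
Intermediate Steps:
D = 7 (D = Mul(1, 7) = 7)
Function('V')(T) = Add(18, Mul(8, T)) (Function('V')(T) = Add(18, Mul(-2, Mul(-4, T))) = Add(18, Mul(8, T)))
s = 30 (s = Add(28, Add(18, Mul(8, -2))) = Add(28, Add(18, -16)) = Add(28, 2) = 30)
Function('U')(M, N) = Mul(4, M, N) (Function('U')(M, N) = Mul(Mul(2, M), Mul(2, N)) = Mul(4, M, N))
Mul(-1, Function('U')(Function('R')(D), s)) = Mul(-1, Mul(4, 7, 30)) = Mul(-1, 840) = -840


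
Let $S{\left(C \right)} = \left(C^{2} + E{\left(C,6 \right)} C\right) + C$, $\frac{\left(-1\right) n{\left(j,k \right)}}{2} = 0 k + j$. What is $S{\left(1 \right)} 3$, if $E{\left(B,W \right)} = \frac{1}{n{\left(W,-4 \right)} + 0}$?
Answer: $\frac{23}{4} \approx 5.75$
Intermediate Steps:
$n{\left(j,k \right)} = - 2 j$ ($n{\left(j,k \right)} = - 2 \left(0 k + j\right) = - 2 \left(0 + j\right) = - 2 j$)
$E{\left(B,W \right)} = - \frac{1}{2 W}$ ($E{\left(B,W \right)} = \frac{1}{- 2 W + 0} = \frac{1}{\left(-2\right) W} = - \frac{1}{2 W}$)
$S{\left(C \right)} = C^{2} + \frac{11 C}{12}$ ($S{\left(C \right)} = \left(C^{2} + - \frac{1}{2 \cdot 6} C\right) + C = \left(C^{2} + \left(- \frac{1}{2}\right) \frac{1}{6} C\right) + C = \left(C^{2} - \frac{C}{12}\right) + C = C^{2} + \frac{11 C}{12}$)
$S{\left(1 \right)} 3 = \frac{1}{12} \cdot 1 \left(11 + 12 \cdot 1\right) 3 = \frac{1}{12} \cdot 1 \left(11 + 12\right) 3 = \frac{1}{12} \cdot 1 \cdot 23 \cdot 3 = \frac{23}{12} \cdot 3 = \frac{23}{4}$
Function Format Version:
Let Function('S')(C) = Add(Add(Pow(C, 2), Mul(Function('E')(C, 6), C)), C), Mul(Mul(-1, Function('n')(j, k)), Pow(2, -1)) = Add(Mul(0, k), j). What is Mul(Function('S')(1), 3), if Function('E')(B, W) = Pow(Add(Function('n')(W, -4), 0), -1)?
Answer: Rational(23, 4) ≈ 5.7500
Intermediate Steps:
Function('n')(j, k) = Mul(-2, j) (Function('n')(j, k) = Mul(-2, Add(Mul(0, k), j)) = Mul(-2, Add(0, j)) = Mul(-2, j))
Function('E')(B, W) = Mul(Rational(-1, 2), Pow(W, -1)) (Function('E')(B, W) = Pow(Add(Mul(-2, W), 0), -1) = Pow(Mul(-2, W), -1) = Mul(Rational(-1, 2), Pow(W, -1)))
Function('S')(C) = Add(Pow(C, 2), Mul(Rational(11, 12), C)) (Function('S')(C) = Add(Add(Pow(C, 2), Mul(Mul(Rational(-1, 2), Pow(6, -1)), C)), C) = Add(Add(Pow(C, 2), Mul(Mul(Rational(-1, 2), Rational(1, 6)), C)), C) = Add(Add(Pow(C, 2), Mul(Rational(-1, 12), C)), C) = Add(Pow(C, 2), Mul(Rational(11, 12), C)))
Mul(Function('S')(1), 3) = Mul(Mul(Rational(1, 12), 1, Add(11, Mul(12, 1))), 3) = Mul(Mul(Rational(1, 12), 1, Add(11, 12)), 3) = Mul(Mul(Rational(1, 12), 1, 23), 3) = Mul(Rational(23, 12), 3) = Rational(23, 4)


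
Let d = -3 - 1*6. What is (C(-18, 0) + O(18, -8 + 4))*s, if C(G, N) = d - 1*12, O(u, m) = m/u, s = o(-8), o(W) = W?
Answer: 1528/9 ≈ 169.78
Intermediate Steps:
s = -8
d = -9 (d = -3 - 6 = -9)
C(G, N) = -21 (C(G, N) = -9 - 1*12 = -9 - 12 = -21)
(C(-18, 0) + O(18, -8 + 4))*s = (-21 + (-8 + 4)/18)*(-8) = (-21 - 4*1/18)*(-8) = (-21 - 2/9)*(-8) = -191/9*(-8) = 1528/9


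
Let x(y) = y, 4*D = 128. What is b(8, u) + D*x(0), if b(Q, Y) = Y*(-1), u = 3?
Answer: -3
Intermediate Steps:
D = 32 (D = (1/4)*128 = 32)
b(Q, Y) = -Y
b(8, u) + D*x(0) = -1*3 + 32*0 = -3 + 0 = -3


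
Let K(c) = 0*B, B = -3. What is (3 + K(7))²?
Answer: 9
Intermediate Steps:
K(c) = 0 (K(c) = 0*(-3) = 0)
(3 + K(7))² = (3 + 0)² = 3² = 9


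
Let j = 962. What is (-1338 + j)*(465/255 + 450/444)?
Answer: -670972/629 ≈ -1066.7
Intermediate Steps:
(-1338 + j)*(465/255 + 450/444) = (-1338 + 962)*(465/255 + 450/444) = -376*(465*(1/255) + 450*(1/444)) = -376*(31/17 + 75/74) = -376*3569/1258 = -670972/629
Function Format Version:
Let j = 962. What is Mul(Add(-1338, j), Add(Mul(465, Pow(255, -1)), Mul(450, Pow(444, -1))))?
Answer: Rational(-670972, 629) ≈ -1066.7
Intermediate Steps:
Mul(Add(-1338, j), Add(Mul(465, Pow(255, -1)), Mul(450, Pow(444, -1)))) = Mul(Add(-1338, 962), Add(Mul(465, Pow(255, -1)), Mul(450, Pow(444, -1)))) = Mul(-376, Add(Mul(465, Rational(1, 255)), Mul(450, Rational(1, 444)))) = Mul(-376, Add(Rational(31, 17), Rational(75, 74))) = Mul(-376, Rational(3569, 1258)) = Rational(-670972, 629)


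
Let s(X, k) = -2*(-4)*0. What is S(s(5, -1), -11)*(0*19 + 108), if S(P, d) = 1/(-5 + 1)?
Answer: -27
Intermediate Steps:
s(X, k) = 0 (s(X, k) = 8*0 = 0)
S(P, d) = -1/4 (S(P, d) = 1/(-4) = -1/4)
S(s(5, -1), -11)*(0*19 + 108) = -(0*19 + 108)/4 = -(0 + 108)/4 = -1/4*108 = -27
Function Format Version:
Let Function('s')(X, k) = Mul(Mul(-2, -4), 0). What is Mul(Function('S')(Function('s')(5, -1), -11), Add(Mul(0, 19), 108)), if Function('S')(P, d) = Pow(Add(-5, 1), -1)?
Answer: -27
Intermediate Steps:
Function('s')(X, k) = 0 (Function('s')(X, k) = Mul(8, 0) = 0)
Function('S')(P, d) = Rational(-1, 4) (Function('S')(P, d) = Pow(-4, -1) = Rational(-1, 4))
Mul(Function('S')(Function('s')(5, -1), -11), Add(Mul(0, 19), 108)) = Mul(Rational(-1, 4), Add(Mul(0, 19), 108)) = Mul(Rational(-1, 4), Add(0, 108)) = Mul(Rational(-1, 4), 108) = -27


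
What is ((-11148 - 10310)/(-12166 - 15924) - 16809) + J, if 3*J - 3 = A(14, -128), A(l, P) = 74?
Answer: -707133563/42135 ≈ -16783.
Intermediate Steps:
J = 77/3 (J = 1 + (⅓)*74 = 1 + 74/3 = 77/3 ≈ 25.667)
((-11148 - 10310)/(-12166 - 15924) - 16809) + J = ((-11148 - 10310)/(-12166 - 15924) - 16809) + 77/3 = (-21458/(-28090) - 16809) + 77/3 = (-21458*(-1/28090) - 16809) + 77/3 = (10729/14045 - 16809) + 77/3 = -236071676/14045 + 77/3 = -707133563/42135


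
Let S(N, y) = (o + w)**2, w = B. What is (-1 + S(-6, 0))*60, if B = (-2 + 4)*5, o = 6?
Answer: 15300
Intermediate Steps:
B = 10 (B = 2*5 = 10)
w = 10
S(N, y) = 256 (S(N, y) = (6 + 10)**2 = 16**2 = 256)
(-1 + S(-6, 0))*60 = (-1 + 256)*60 = 255*60 = 15300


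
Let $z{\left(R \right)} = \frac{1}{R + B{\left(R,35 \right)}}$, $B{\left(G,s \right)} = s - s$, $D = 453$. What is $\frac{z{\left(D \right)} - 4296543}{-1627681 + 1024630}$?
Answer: $\frac{1946333978}{273182103} \approx 7.1247$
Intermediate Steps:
$B{\left(G,s \right)} = 0$
$z{\left(R \right)} = \frac{1}{R}$ ($z{\left(R \right)} = \frac{1}{R + 0} = \frac{1}{R}$)
$\frac{z{\left(D \right)} - 4296543}{-1627681 + 1024630} = \frac{\frac{1}{453} - 4296543}{-1627681 + 1024630} = \frac{\frac{1}{453} - 4296543}{-603051} = \left(- \frac{1946333978}{453}\right) \left(- \frac{1}{603051}\right) = \frac{1946333978}{273182103}$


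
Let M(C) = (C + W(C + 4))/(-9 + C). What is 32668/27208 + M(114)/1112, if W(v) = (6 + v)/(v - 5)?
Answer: 3851531599/3205170420 ≈ 1.2017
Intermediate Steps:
W(v) = (6 + v)/(-5 + v)
M(C) = (C + (10 + C)/(-1 + C))/(-9 + C) (M(C) = (C + (6 + (C + 4))/(-5 + (C + 4)))/(-9 + C) = (C + (6 + (4 + C))/(-5 + (4 + C)))/(-9 + C) = (C + (10 + C)/(-1 + C))/(-9 + C))
32668/27208 + M(114)/1112 = 32668/27208 + ((10 + 114²)/(9 + 114² - 10*114))/1112 = 32668*(1/27208) + ((10 + 12996)/(9 + 12996 - 1140))*(1/1112) = 8167/6802 + (13006/11865)*(1/1112) = 8167/6802 + ((1/11865)*13006)*(1/1112) = 8167/6802 + (1858/1695)*(1/1112) = 8167/6802 + 929/942420 = 3851531599/3205170420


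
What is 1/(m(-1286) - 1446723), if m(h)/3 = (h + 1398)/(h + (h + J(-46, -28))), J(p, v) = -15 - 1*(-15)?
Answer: -643/930242973 ≈ -6.9122e-7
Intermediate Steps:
J(p, v) = 0 (J(p, v) = -15 + 15 = 0)
m(h) = 3*(1398 + h)/(2*h) (m(h) = 3*((h + 1398)/(h + (h + 0))) = 3*((1398 + h)/(h + h)) = 3*((1398 + h)/((2*h))) = 3*((1398 + h)*(1/(2*h))) = 3*((1398 + h)/(2*h)) = 3*(1398 + h)/(2*h))
1/(m(-1286) - 1446723) = 1/((3/2 + 2097/(-1286)) - 1446723) = 1/((3/2 + 2097*(-1/1286)) - 1446723) = 1/((3/2 - 2097/1286) - 1446723) = 1/(-84/643 - 1446723) = 1/(-930242973/643) = -643/930242973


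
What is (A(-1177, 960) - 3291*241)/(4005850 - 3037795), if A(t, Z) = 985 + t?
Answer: -264441/322685 ≈ -0.81950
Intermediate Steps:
(A(-1177, 960) - 3291*241)/(4005850 - 3037795) = ((985 - 1177) - 3291*241)/(4005850 - 3037795) = (-192 - 793131)/968055 = -793323*1/968055 = -264441/322685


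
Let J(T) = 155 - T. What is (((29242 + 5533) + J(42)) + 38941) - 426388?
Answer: -352559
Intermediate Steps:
(((29242 + 5533) + J(42)) + 38941) - 426388 = (((29242 + 5533) + (155 - 1*42)) + 38941) - 426388 = ((34775 + (155 - 42)) + 38941) - 426388 = ((34775 + 113) + 38941) - 426388 = (34888 + 38941) - 426388 = 73829 - 426388 = -352559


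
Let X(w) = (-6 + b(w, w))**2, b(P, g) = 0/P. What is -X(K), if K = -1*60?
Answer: -36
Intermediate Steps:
b(P, g) = 0
K = -60
X(w) = 36 (X(w) = (-6 + 0)**2 = (-6)**2 = 36)
-X(K) = -1*36 = -36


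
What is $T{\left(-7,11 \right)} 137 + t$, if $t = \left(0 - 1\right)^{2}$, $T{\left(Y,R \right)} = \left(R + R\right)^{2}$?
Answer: $66309$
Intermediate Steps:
$T{\left(Y,R \right)} = 4 R^{2}$ ($T{\left(Y,R \right)} = \left(2 R\right)^{2} = 4 R^{2}$)
$t = 1$ ($t = \left(-1\right)^{2} = 1$)
$T{\left(-7,11 \right)} 137 + t = 4 \cdot 11^{2} \cdot 137 + 1 = 4 \cdot 121 \cdot 137 + 1 = 484 \cdot 137 + 1 = 66308 + 1 = 66309$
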